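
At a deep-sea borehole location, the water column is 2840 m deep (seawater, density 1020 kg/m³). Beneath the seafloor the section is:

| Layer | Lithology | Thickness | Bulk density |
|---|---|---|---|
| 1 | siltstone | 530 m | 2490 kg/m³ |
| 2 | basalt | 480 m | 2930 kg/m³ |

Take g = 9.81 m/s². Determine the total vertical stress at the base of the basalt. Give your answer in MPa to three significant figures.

seawater: 1020 kg/m³ × 9.81 m/s² × 2840 m = 2.842×10^7 Pa = 28.42 MPa
siltstone: 2490 kg/m³ × 9.81 m/s² × 530 m = 1.295×10^7 Pa = 12.95 MPa
basalt: 2930 kg/m³ × 9.81 m/s² × 480 m = 1.380×10^7 Pa = 13.80 MPa
Total = 28.42 + 12.95 + 13.80 = 55.161 MPa

55.2 MPa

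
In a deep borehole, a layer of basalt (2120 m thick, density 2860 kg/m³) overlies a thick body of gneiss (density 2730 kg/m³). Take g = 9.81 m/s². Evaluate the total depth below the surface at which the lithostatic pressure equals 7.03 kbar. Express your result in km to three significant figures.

26.1 km

Pressure at base of upper layers: 2860×9.81×2120 = 5.948×10^7 Pa = 0.5948 kbar
Remaining pressure to be supplied by gneiss: 7.030×10^8 − 5.948×10^7 = 6.435×10^8 Pa
Additional depth in gneiss = 6.435×10^8 Pa / (2730 kg/m³ × 9.81 m/s²) = 24029 m
Total depth = 2120 m + 24029 m = 26149 m
= 26.149 km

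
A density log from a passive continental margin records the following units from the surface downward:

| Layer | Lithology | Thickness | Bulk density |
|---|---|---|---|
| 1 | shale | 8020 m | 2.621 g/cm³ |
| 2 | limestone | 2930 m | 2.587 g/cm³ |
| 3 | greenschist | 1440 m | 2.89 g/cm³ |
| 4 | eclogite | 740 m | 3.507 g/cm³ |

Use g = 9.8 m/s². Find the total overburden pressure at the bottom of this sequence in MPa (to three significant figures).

shale: 2621 kg/m³ × 9.8 m/s² × 8020 m = 2.060×10^8 Pa = 206.0 MPa
limestone: 2587 kg/m³ × 9.8 m/s² × 2930 m = 7.428×10^7 Pa = 74.28 MPa
greenschist: 2890 kg/m³ × 9.8 m/s² × 1440 m = 4.078×10^7 Pa = 40.78 MPa
eclogite: 3507 kg/m³ × 9.8 m/s² × 740 m = 2.543×10^7 Pa = 25.43 MPa
Total = 206.0 + 74.28 + 40.78 + 25.43 = 346.50 MPa

346 MPa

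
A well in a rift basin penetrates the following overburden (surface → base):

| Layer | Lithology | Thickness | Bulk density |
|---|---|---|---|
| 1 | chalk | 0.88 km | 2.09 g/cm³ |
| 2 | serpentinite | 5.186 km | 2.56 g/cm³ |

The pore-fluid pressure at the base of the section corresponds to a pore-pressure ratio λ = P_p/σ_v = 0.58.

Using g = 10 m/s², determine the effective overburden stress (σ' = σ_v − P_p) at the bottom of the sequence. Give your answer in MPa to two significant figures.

Overburden (lithostatic) stress σ_v:
chalk: 2090 kg/m³ × 10 m/s² × 880 m = 1.839×10^7 Pa = 18.39 MPa
serpentinite: 2560 kg/m³ × 10 m/s² × 5186 m = 1.328×10^8 Pa = 132.8 MPa
Total = 18.39 + 132.8 = 151.15 MPa
Pore pressure P_p = λ·σ_v = 0.58 × 151.2 MPa = 87.67 MPa
Effective stress σ' = σ_v − P_p = 151.2 − 87.67 = 63.485 MPa

63 MPa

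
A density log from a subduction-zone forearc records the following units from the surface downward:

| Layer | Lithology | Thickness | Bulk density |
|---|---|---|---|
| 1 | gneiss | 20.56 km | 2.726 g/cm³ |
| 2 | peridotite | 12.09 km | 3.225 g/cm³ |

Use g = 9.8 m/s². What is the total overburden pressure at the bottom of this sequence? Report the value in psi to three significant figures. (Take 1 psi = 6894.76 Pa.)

135000 psi

gneiss: 2726 kg/m³ × 9.8 m/s² × 20560 m = 5.493×10^8 Pa = 79663 psi
peridotite: 3225 kg/m³ × 9.8 m/s² × 12090 m = 3.821×10^8 Pa = 55420 psi
Total = 79663 + 55420 = 1.3508×10^5 psi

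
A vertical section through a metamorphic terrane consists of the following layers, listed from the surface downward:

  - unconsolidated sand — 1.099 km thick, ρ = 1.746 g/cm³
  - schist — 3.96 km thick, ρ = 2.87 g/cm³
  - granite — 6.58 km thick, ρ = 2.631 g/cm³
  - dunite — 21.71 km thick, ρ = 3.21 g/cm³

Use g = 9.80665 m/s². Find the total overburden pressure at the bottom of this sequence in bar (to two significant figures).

unconsolidated sand: 1746 kg/m³ × 9.80665 m/s² × 1099 m = 1.882×10^7 Pa = 188.2 bar
schist: 2870 kg/m³ × 9.80665 m/s² × 3960 m = 1.115×10^8 Pa = 1115 bar
granite: 2631 kg/m³ × 9.80665 m/s² × 6580 m = 1.698×10^8 Pa = 1698 bar
dunite: 3210 kg/m³ × 9.80665 m/s² × 21710 m = 6.834×10^8 Pa = 6834 bar
Total = 188.2 + 1115 + 1698 + 6834 = 9834.6 bar

9800 bar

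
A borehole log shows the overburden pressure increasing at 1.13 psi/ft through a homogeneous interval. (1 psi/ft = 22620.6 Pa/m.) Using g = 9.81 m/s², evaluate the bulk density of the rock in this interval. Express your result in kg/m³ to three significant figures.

ρ = (dP/dz)/g = 1.13 psi/ft / 9.81 m/s² = 25561 Pa/m / 9.81 m/s² = 2605.6 kg/m³

2610 kg/m³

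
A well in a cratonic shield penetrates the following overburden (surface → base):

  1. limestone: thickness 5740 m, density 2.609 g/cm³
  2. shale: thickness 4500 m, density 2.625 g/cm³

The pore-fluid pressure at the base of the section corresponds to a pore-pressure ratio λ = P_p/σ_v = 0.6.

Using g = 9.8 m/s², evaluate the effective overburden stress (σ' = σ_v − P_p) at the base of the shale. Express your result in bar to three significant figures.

1050 bar

Overburden (lithostatic) stress σ_v:
limestone: 2609 kg/m³ × 9.8 m/s² × 5740 m = 1.468×10^8 Pa = 146.8 MPa
shale: 2625 kg/m³ × 9.8 m/s² × 4500 m = 1.158×10^8 Pa = 115.8 MPa
Total = 146.8 + 115.8 = 262.52 MPa
Pore pressure P_p = λ·σ_v = 0.6 × 262.5 MPa = 157.5 MPa
Effective stress σ' = σ_v − P_p = 262.5 − 157.5 = 105.01 MPa = 1050.1 bar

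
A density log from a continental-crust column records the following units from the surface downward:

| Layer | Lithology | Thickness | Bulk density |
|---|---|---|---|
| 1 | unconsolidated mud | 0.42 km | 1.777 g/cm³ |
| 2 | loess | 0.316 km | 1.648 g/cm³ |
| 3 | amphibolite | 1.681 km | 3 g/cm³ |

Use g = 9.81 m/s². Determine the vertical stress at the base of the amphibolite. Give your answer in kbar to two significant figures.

0.62 kbar

unconsolidated mud: 1777 kg/m³ × 9.81 m/s² × 420 m = 7.322×10^6 Pa = 0.07322 kbar
loess: 1648 kg/m³ × 9.81 m/s² × 316 m = 5.109×10^6 Pa = 0.05109 kbar
amphibolite: 3000 kg/m³ × 9.81 m/s² × 1681 m = 4.947×10^7 Pa = 0.4947 kbar
Total = 0.07322 + 0.05109 + 0.4947 = 0.61902 kbar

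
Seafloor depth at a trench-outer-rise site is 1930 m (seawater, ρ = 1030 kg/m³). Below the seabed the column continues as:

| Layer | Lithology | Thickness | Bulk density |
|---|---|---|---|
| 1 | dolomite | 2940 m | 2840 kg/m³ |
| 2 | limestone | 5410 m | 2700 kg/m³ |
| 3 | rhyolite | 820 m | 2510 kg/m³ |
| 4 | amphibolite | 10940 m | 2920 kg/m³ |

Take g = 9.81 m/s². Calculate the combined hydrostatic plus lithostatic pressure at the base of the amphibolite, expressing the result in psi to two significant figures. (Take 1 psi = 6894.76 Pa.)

seawater: 1030 kg/m³ × 9.81 m/s² × 1930 m = 1.950×10^7 Pa = 2828 psi
dolomite: 2840 kg/m³ × 9.81 m/s² × 2940 m = 8.191×10^7 Pa = 11880 psi
limestone: 2700 kg/m³ × 9.81 m/s² × 5410 m = 1.433×10^8 Pa = 20783 psi
rhyolite: 2510 kg/m³ × 9.81 m/s² × 820 m = 2.019×10^7 Pa = 2928 psi
amphibolite: 2920 kg/m³ × 9.81 m/s² × 10940 m = 3.134×10^8 Pa = 45452 psi
Total = 2828 + 11880 + 20783 + 2928 + 45452 = 83872 psi

84000 psi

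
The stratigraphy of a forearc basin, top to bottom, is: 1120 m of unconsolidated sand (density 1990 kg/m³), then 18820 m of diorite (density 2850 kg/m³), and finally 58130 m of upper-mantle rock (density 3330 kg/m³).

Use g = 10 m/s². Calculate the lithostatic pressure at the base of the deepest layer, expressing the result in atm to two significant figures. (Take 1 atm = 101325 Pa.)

25000 atm

unconsolidated sand: 1990 kg/m³ × 10 m/s² × 1120 m = 2.229×10^7 Pa = 220.0 atm
diorite: 2850 kg/m³ × 10 m/s² × 18820 m = 5.364×10^8 Pa = 5294 atm
upper-mantle rock: 3330 kg/m³ × 10 m/s² × 58130 m = 1.936×10^9 Pa = 19104 atm
Total = 220.0 + 5294 + 19104 = 24618 atm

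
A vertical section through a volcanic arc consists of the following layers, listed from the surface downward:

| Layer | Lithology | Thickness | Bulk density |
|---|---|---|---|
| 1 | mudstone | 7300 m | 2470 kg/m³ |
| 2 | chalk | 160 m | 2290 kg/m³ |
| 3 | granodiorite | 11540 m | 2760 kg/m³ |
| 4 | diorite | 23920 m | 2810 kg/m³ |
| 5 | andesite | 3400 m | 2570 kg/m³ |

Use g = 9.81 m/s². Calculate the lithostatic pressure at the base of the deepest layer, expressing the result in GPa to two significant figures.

1.2 GPa

mudstone: 2470 kg/m³ × 9.81 m/s² × 7300 m = 1.769×10^8 Pa = 0.1769 GPa
chalk: 2290 kg/m³ × 9.81 m/s² × 160 m = 3.594×10^6 Pa = 3.594×10^-3 GPa
granodiorite: 2760 kg/m³ × 9.81 m/s² × 11540 m = 3.125×10^8 Pa = 0.3125 GPa
diorite: 2810 kg/m³ × 9.81 m/s² × 23920 m = 6.594×10^8 Pa = 0.6594 GPa
andesite: 2570 kg/m³ × 9.81 m/s² × 3400 m = 8.572×10^7 Pa = 0.08572 GPa
Total = 0.1769 + 3.594×10^-3 + 0.3125 + 0.6594 + 0.08572 = 1.2380 GPa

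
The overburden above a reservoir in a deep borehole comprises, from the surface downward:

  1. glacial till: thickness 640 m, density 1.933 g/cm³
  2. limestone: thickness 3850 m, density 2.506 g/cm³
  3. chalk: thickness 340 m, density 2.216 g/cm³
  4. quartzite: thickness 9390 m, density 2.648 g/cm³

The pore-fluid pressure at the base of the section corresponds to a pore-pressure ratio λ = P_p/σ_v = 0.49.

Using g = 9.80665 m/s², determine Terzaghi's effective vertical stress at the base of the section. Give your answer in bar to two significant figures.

1800 bar

Overburden (lithostatic) stress σ_v:
glacial till: 1933 kg/m³ × 9.80665 m/s² × 640 m = 1.213×10^7 Pa = 12.13 MPa
limestone: 2506 kg/m³ × 9.80665 m/s² × 3850 m = 9.462×10^7 Pa = 94.62 MPa
chalk: 2216 kg/m³ × 9.80665 m/s² × 340 m = 7.389×10^6 Pa = 7.389 MPa
quartzite: 2648 kg/m³ × 9.80665 m/s² × 9390 m = 2.438×10^8 Pa = 243.8 MPa
Total = 12.13 + 94.62 + 7.389 + 243.8 = 357.98 MPa
Pore pressure P_p = λ·σ_v = 0.49 × 358.0 MPa = 175.4 MPa
Effective stress σ' = σ_v − P_p = 358.0 − 175.4 = 182.57 MPa = 1825.7 bar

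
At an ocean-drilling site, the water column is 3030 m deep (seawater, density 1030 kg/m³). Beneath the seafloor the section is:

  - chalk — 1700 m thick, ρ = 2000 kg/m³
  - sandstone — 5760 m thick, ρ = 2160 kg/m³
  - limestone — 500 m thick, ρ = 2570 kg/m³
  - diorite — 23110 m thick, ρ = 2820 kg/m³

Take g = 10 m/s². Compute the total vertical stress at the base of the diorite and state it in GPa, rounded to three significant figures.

seawater: 1030 kg/m³ × 10 m/s² × 3030 m = 3.121×10^7 Pa = 0.03121 GPa
chalk: 2000 kg/m³ × 10 m/s² × 1700 m = 3.400×10^7 Pa = 0.03400 GPa
sandstone: 2160 kg/m³ × 10 m/s² × 5760 m = 1.244×10^8 Pa = 0.1244 GPa
limestone: 2570 kg/m³ × 10 m/s² × 500 m = 1.285×10^7 Pa = 0.01285 GPa
diorite: 2820 kg/m³ × 10 m/s² × 23110 m = 6.517×10^8 Pa = 0.6517 GPa
Total = 0.03121 + 0.03400 + 0.1244 + 0.01285 + 0.6517 = 0.85418 GPa

0.854 GPa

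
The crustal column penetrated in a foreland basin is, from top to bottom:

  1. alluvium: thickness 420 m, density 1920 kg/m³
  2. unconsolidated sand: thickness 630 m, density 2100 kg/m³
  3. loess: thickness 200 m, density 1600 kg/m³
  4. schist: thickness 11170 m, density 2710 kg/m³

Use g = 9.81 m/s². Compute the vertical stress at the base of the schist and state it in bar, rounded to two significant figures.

3200 bar

alluvium: 1920 kg/m³ × 9.81 m/s² × 420 m = 7.911×10^6 Pa = 79.11 bar
unconsolidated sand: 2100 kg/m³ × 9.81 m/s² × 630 m = 1.298×10^7 Pa = 129.8 bar
loess: 1600 kg/m³ × 9.81 m/s² × 200 m = 3.139×10^6 Pa = 31.39 bar
schist: 2710 kg/m³ × 9.81 m/s² × 11170 m = 2.970×10^8 Pa = 2970 bar
Total = 79.11 + 129.8 + 31.39 + 2970 = 3209.8 bar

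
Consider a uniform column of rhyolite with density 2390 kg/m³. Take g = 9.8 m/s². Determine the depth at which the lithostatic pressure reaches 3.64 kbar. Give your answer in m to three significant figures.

h = P/(ρg) = 3.64 kbar / (2390 kg/m³ × 9.8 m/s²) = 3.640×10^8 Pa / 23422 Pa/m = 15541 m

15500 m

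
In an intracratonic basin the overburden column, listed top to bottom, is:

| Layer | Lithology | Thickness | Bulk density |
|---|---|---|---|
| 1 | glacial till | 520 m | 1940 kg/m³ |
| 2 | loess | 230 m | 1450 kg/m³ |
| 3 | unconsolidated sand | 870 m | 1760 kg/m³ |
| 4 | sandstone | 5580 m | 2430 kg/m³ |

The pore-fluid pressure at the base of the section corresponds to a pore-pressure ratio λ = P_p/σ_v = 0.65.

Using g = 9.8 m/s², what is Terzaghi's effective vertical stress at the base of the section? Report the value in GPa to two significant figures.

0.056 GPa

Overburden (lithostatic) stress σ_v:
glacial till: 1940 kg/m³ × 9.8 m/s² × 520 m = 9.886×10^6 Pa = 9.886 MPa
loess: 1450 kg/m³ × 9.8 m/s² × 230 m = 3.268×10^6 Pa = 3.268 MPa
unconsolidated sand: 1760 kg/m³ × 9.8 m/s² × 870 m = 1.501×10^7 Pa = 15.01 MPa
sandstone: 2430 kg/m³ × 9.8 m/s² × 5580 m = 1.329×10^8 Pa = 132.9 MPa
Total = 9.886 + 3.268 + 15.01 + 132.9 = 161.04 MPa
Pore pressure P_p = λ·σ_v = 0.65 × 161.0 MPa = 104.7 MPa
Effective stress σ' = σ_v − P_p = 161.0 − 104.7 = 56.365 MPa = 0.056365 GPa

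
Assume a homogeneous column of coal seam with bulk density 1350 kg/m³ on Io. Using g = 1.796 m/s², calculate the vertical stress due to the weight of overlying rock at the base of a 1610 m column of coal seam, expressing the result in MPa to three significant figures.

3.90 MPa

coal seam: 1350 kg/m³ × 1.796 m/s² × 1610 m = 3.904×10^6 Pa = 3.904 MPa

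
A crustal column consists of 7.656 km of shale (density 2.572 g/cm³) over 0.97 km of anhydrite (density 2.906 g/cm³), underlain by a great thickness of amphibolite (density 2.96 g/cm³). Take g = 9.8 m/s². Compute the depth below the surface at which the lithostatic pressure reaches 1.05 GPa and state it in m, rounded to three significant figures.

37200 m

Pressure at base of upper layers: 2572×9.8×7656 + 2906×9.8×970 = 2.206×10^8 Pa = 0.2206 GPa
Remaining pressure to be supplied by amphibolite: 1.050×10^9 − 2.206×10^8 = 8.294×10^8 Pa
Additional depth in amphibolite = 8.294×10^8 Pa / (2960 kg/m³ × 9.8 m/s²) = 28592 m
Total depth = 8626 m + 28592 m = 37218 m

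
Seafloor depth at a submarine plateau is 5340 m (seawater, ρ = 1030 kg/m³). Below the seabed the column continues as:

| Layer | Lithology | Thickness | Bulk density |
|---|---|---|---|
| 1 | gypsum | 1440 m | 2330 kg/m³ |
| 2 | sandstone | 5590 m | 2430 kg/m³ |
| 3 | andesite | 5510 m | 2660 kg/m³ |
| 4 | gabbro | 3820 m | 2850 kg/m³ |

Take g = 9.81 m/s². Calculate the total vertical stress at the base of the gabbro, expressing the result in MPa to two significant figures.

seawater: 1030 kg/m³ × 9.81 m/s² × 5340 m = 5.396×10^7 Pa = 53.96 MPa
gypsum: 2330 kg/m³ × 9.81 m/s² × 1440 m = 3.291×10^7 Pa = 32.91 MPa
sandstone: 2430 kg/m³ × 9.81 m/s² × 5590 m = 1.333×10^8 Pa = 133.3 MPa
andesite: 2660 kg/m³ × 9.81 m/s² × 5510 m = 1.438×10^8 Pa = 143.8 MPa
gabbro: 2850 kg/m³ × 9.81 m/s² × 3820 m = 1.068×10^8 Pa = 106.8 MPa
Total = 53.96 + 32.91 + 133.3 + 143.8 + 106.8 = 470.71 MPa

470 MPa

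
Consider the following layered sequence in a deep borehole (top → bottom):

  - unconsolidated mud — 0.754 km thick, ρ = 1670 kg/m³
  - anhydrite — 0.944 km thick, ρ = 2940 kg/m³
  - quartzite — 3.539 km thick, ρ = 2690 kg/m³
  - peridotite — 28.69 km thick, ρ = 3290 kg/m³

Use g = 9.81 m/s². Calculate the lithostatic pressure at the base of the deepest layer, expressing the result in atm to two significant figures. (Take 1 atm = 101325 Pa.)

10000 atm

unconsolidated mud: 1670 kg/m³ × 9.81 m/s² × 754 m = 1.235×10^7 Pa = 121.9 atm
anhydrite: 2940 kg/m³ × 9.81 m/s² × 944 m = 2.723×10^7 Pa = 268.7 atm
quartzite: 2690 kg/m³ × 9.81 m/s² × 3539 m = 9.339×10^7 Pa = 921.7 atm
peridotite: 3290 kg/m³ × 9.81 m/s² × 28690 m = 9.260×10^8 Pa = 9139 atm
Total = 121.9 + 268.7 + 921.7 + 9139 = 10451 atm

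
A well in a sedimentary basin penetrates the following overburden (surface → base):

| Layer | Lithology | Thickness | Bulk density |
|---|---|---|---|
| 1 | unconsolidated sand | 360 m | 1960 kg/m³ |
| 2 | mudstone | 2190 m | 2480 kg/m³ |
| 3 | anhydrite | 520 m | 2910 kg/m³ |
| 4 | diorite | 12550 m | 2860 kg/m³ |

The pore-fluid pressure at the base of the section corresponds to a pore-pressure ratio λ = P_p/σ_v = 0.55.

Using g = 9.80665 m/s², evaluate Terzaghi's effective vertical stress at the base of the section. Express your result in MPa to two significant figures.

Overburden (lithostatic) stress σ_v:
unconsolidated sand: 1960 kg/m³ × 9.80665 m/s² × 360 m = 6.920×10^6 Pa = 6.920 MPa
mudstone: 2480 kg/m³ × 9.80665 m/s² × 2190 m = 5.326×10^7 Pa = 53.26 MPa
anhydrite: 2910 kg/m³ × 9.80665 m/s² × 520 m = 1.484×10^7 Pa = 14.84 MPa
diorite: 2860 kg/m³ × 9.80665 m/s² × 12550 m = 3.520×10^8 Pa = 352.0 MPa
Total = 6.920 + 53.26 + 14.84 + 352.0 = 427.01 MPa
Pore pressure P_p = λ·σ_v = 0.55 × 427.0 MPa = 234.9 MPa
Effective stress σ' = σ_v − P_p = 427.0 − 234.9 = 192.15 MPa

190 MPa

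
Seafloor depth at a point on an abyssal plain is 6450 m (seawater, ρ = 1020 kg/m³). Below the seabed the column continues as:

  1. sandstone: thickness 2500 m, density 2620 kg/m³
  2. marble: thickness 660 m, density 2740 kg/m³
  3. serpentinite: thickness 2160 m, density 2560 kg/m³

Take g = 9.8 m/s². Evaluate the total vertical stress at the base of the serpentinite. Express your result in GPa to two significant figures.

seawater: 1020 kg/m³ × 9.8 m/s² × 6450 m = 6.447×10^7 Pa = 0.06447 GPa
sandstone: 2620 kg/m³ × 9.8 m/s² × 2500 m = 6.419×10^7 Pa = 0.06419 GPa
marble: 2740 kg/m³ × 9.8 m/s² × 660 m = 1.772×10^7 Pa = 0.01772 GPa
serpentinite: 2560 kg/m³ × 9.8 m/s² × 2160 m = 5.419×10^7 Pa = 0.05419 GPa
Total = 0.06447 + 0.06419 + 0.01772 + 0.05419 = 0.20058 GPa

0.20 GPa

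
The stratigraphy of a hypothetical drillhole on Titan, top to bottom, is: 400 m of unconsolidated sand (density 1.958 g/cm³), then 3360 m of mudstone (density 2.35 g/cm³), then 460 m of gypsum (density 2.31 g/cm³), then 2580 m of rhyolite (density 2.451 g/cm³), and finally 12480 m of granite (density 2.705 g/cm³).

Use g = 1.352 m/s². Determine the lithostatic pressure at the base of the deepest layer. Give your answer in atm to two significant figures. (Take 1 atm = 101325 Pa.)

unconsolidated sand: 1958 kg/m³ × 1.352 m/s² × 400 m = 1.059×10^6 Pa = 10.45 atm
mudstone: 2350 kg/m³ × 1.352 m/s² × 3360 m = 1.068×10^7 Pa = 105.4 atm
gypsum: 2310 kg/m³ × 1.352 m/s² × 460 m = 1.437×10^6 Pa = 14.18 atm
rhyolite: 2451 kg/m³ × 1.352 m/s² × 2580 m = 8.549×10^6 Pa = 84.38 atm
granite: 2705 kg/m³ × 1.352 m/s² × 12480 m = 4.564×10^7 Pa = 450.4 atm
Total = 10.45 + 105.4 + 14.18 + 84.38 + 450.4 = 664.81 atm

660 atm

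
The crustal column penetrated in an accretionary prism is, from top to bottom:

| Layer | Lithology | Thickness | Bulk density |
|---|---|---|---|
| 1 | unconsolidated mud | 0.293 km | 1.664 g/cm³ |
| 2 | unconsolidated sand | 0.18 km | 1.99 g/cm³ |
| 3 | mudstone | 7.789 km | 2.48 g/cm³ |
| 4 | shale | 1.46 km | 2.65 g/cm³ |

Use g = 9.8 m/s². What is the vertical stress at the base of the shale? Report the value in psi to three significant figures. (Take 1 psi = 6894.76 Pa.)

unconsolidated mud: 1664 kg/m³ × 9.8 m/s² × 293 m = 4.778×10^6 Pa = 693.0 psi
unconsolidated sand: 1990 kg/m³ × 9.8 m/s² × 180 m = 3.510×10^6 Pa = 509.1 psi
mudstone: 2480 kg/m³ × 9.8 m/s² × 7789 m = 1.893×10^8 Pa = 27456 psi
shale: 2650 kg/m³ × 9.8 m/s² × 1460 m = 3.792×10^7 Pa = 5499 psi
Total = 693.0 + 509.1 + 27456 + 5499 = 34158 psi

34200 psi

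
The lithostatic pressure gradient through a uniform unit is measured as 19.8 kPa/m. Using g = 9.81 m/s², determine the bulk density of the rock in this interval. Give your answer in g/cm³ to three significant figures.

ρ = (dP/dz)/g = 19.8 kPa/m / 9.81 m/s² = 19800 Pa/m / 9.81 m/s² = 2018.3 kg/m³
= 2.018 g/cm³

2.02 g/cm³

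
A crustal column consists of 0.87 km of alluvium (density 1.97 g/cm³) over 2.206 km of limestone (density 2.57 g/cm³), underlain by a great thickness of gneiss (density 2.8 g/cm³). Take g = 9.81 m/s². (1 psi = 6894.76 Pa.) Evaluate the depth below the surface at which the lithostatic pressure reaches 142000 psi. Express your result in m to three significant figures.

36100 m

Pressure at base of upper layers: 1970×9.81×870 + 2570×9.81×2206 = 7.243×10^7 Pa = 10505 psi
Remaining pressure to be supplied by gneiss: 9.791×10^8 − 7.243×10^7 = 9.066×10^8 Pa
Additional depth in gneiss = 9.066×10^8 Pa / (2800 kg/m³ × 9.81 m/s²) = 33007 m
Total depth = 3076 m + 33007 m = 36083 m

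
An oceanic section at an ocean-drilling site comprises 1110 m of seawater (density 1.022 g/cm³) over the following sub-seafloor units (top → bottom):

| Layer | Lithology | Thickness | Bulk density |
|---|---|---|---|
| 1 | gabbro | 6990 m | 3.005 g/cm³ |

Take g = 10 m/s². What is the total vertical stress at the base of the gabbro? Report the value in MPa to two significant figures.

seawater: 1022 kg/m³ × 10 m/s² × 1110 m = 1.134×10^7 Pa = 11.34 MPa
gabbro: 3005 kg/m³ × 10 m/s² × 6990 m = 2.100×10^8 Pa = 210.0 MPa
Total = 11.34 + 210.0 = 221.39 MPa

220 MPa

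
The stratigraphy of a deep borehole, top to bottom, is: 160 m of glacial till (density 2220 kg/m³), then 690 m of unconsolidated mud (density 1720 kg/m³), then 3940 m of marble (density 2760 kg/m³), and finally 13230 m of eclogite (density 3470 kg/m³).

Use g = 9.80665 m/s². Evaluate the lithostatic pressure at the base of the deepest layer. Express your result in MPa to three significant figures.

glacial till: 2220 kg/m³ × 9.80665 m/s² × 160 m = 3.483×10^6 Pa = 3.483 MPa
unconsolidated mud: 1720 kg/m³ × 9.80665 m/s² × 690 m = 1.164×10^7 Pa = 11.64 MPa
marble: 2760 kg/m³ × 9.80665 m/s² × 3940 m = 1.066×10^8 Pa = 106.6 MPa
eclogite: 3470 kg/m³ × 9.80665 m/s² × 13230 m = 4.502×10^8 Pa = 450.2 MPa
Total = 3.483 + 11.64 + 106.6 + 450.2 = 571.97 MPa

572 MPa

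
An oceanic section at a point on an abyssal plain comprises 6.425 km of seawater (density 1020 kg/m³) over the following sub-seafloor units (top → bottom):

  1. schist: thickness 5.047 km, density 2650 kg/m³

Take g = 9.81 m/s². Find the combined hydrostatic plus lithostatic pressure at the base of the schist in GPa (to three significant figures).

seawater: 1020 kg/m³ × 9.81 m/s² × 6425 m = 6.429×10^7 Pa = 0.06429 GPa
schist: 2650 kg/m³ × 9.81 m/s² × 5047 m = 1.312×10^8 Pa = 0.1312 GPa
Total = 0.06429 + 0.1312 = 0.19549 GPa

0.195 GPa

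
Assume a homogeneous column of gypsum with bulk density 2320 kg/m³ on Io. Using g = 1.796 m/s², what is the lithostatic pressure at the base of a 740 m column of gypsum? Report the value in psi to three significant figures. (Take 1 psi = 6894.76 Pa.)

447 psi

gypsum: 2320 kg/m³ × 1.796 m/s² × 740 m = 3.083×10^6 Pa = 447.2 psi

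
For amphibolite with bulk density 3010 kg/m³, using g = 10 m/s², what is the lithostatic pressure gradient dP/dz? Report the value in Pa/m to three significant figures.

30100 Pa/m

dP/dz = ρg = 3010 kg/m³ × 10 m/s² = 30100 Pa/m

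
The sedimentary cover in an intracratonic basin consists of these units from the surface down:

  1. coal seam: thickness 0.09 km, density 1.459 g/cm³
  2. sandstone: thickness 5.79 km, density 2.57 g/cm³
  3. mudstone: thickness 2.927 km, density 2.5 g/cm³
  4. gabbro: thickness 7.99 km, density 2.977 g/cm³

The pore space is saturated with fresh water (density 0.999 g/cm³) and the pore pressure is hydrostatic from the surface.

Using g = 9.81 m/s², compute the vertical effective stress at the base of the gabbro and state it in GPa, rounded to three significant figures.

Overburden (lithostatic) stress σ_v:
coal seam: 1459 kg/m³ × 9.81 m/s² × 90 m = 1.288×10^6 Pa = 1.288 MPa
sandstone: 2570 kg/m³ × 9.81 m/s² × 5790 m = 1.460×10^8 Pa = 146.0 MPa
mudstone: 2500 kg/m³ × 9.81 m/s² × 2927 m = 7.178×10^7 Pa = 71.78 MPa
gabbro: 2977 kg/m³ × 9.81 m/s² × 7990 m = 2.333×10^8 Pa = 233.3 MPa
Total = 1.288 + 146.0 + 71.78 + 233.3 = 452.39 MPa
Pore pressure P_p = 999 kg/m³ × 9.81 m/s² × 16797 m = 1.646×10^8 Pa = 164.6 MPa
Effective stress σ' = σ_v − P_p = 452.4 − 164.6 = 287.78 MPa = 0.28778 GPa

0.288 GPa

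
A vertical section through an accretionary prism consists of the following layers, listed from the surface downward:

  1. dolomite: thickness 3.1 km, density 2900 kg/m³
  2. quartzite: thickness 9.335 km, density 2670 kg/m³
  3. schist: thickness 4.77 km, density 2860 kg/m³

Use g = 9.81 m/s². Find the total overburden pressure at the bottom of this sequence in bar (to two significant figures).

4700 bar

dolomite: 2900 kg/m³ × 9.81 m/s² × 3100 m = 8.819×10^7 Pa = 881.9 bar
quartzite: 2670 kg/m³ × 9.81 m/s² × 9335 m = 2.445×10^8 Pa = 2445 bar
schist: 2860 kg/m³ × 9.81 m/s² × 4770 m = 1.338×10^8 Pa = 1338 bar
Total = 881.9 + 2445 + 1338 = 4665.3 bar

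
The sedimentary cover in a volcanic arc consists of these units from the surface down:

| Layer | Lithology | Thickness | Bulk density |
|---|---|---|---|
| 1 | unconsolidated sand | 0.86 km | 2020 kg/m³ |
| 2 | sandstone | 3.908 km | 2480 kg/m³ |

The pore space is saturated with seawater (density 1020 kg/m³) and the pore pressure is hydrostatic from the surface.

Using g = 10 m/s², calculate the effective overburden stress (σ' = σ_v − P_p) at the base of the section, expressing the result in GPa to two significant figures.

Overburden (lithostatic) stress σ_v:
unconsolidated sand: 2020 kg/m³ × 10 m/s² × 860 m = 1.737×10^7 Pa = 17.37 MPa
sandstone: 2480 kg/m³ × 10 m/s² × 3908 m = 9.692×10^7 Pa = 96.92 MPa
Total = 17.37 + 96.92 = 114.29 MPa
Pore pressure P_p = 1020 kg/m³ × 10 m/s² × 4768 m = 4.863×10^7 Pa = 48.63 MPa
Effective stress σ' = σ_v − P_p = 114.3 − 48.63 = 65.657 MPa = 0.065657 GPa

0.066 GPa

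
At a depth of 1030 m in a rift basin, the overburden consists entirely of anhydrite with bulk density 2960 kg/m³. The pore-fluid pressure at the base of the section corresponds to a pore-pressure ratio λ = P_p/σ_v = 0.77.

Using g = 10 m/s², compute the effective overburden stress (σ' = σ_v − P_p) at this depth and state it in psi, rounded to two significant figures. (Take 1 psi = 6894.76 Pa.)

1000 psi

Overburden (lithostatic) stress σ_v:
anhydrite: 2960 kg/m³ × 10 m/s² × 1030 m = 3.049×10^7 Pa = 30.49 MPa
Pore pressure P_p = λ·σ_v = 0.77 × 30.49 MPa = 23.48 MPa
Effective stress σ' = σ_v − P_p = 30.49 − 23.48 = 7.0122 MPa = 1017.0 psi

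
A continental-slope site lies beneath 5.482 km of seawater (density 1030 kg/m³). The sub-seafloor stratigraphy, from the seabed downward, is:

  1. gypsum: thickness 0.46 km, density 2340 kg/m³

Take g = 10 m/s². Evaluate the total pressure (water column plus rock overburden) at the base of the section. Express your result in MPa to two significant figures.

seawater: 1030 kg/m³ × 10 m/s² × 5482 m = 5.646×10^7 Pa = 56.46 MPa
gypsum: 2340 kg/m³ × 10 m/s² × 460 m = 1.076×10^7 Pa = 10.76 MPa
Total = 56.46 + 10.76 = 67.229 MPa

67 MPa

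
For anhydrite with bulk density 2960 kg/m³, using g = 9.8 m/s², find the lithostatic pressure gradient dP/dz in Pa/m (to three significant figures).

dP/dz = ρg = 2960 kg/m³ × 9.8 m/s² = 29008 Pa/m

29000 Pa/m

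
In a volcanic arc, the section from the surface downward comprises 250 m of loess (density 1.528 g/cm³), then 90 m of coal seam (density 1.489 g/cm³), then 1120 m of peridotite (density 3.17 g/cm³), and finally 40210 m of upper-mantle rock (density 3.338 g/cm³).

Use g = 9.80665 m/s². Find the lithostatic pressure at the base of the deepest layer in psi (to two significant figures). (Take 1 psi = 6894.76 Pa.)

loess: 1528 kg/m³ × 9.80665 m/s² × 250 m = 3.746×10^6 Pa = 543.3 psi
coal seam: 1489 kg/m³ × 9.80665 m/s² × 90 m = 1.314×10^6 Pa = 190.6 psi
peridotite: 3170 kg/m³ × 9.80665 m/s² × 1120 m = 3.482×10^7 Pa = 5050 psi
upper-mantle rock: 3338 kg/m³ × 9.80665 m/s² × 40210 m = 1.316×10^9 Pa = 1.909×10^5 psi
Total = 543.3 + 190.6 + 5050 + 1.909×10^5 = 1.9669×10^5 psi

200000 psi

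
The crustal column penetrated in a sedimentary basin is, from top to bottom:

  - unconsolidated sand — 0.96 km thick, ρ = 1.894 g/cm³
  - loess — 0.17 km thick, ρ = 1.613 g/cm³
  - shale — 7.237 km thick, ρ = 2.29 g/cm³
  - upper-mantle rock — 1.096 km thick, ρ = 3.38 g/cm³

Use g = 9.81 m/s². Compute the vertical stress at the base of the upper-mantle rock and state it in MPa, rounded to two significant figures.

unconsolidated sand: 1894 kg/m³ × 9.81 m/s² × 960 m = 1.784×10^7 Pa = 17.84 MPa
loess: 1613 kg/m³ × 9.81 m/s² × 170 m = 2.690×10^6 Pa = 2.690 MPa
shale: 2290 kg/m³ × 9.81 m/s² × 7237 m = 1.626×10^8 Pa = 162.6 MPa
upper-mantle rock: 3380 kg/m³ × 9.81 m/s² × 1096 m = 3.634×10^7 Pa = 36.34 MPa
Total = 17.84 + 2.690 + 162.6 + 36.34 = 219.45 MPa

220 MPa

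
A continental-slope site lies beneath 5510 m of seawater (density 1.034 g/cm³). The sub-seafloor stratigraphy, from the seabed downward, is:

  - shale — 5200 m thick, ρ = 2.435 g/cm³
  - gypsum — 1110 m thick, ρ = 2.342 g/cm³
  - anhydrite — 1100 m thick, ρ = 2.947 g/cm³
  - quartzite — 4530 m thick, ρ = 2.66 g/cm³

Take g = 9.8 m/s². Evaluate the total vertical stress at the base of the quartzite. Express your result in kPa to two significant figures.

360000 kPa

seawater: 1034 kg/m³ × 9.8 m/s² × 5510 m = 5.583×10^7 Pa = 55834 kPa
shale: 2435 kg/m³ × 9.8 m/s² × 5200 m = 1.241×10^8 Pa = 1.241×10^5 kPa
gypsum: 2342 kg/m³ × 9.8 m/s² × 1110 m = 2.548×10^7 Pa = 25476 kPa
anhydrite: 2947 kg/m³ × 9.8 m/s² × 1100 m = 3.177×10^7 Pa = 31769 kPa
quartzite: 2660 kg/m³ × 9.8 m/s² × 4530 m = 1.181×10^8 Pa = 1.181×10^5 kPa
Total = 55834 + 1.241×10^5 + 25476 + 31769 + 1.181×10^5 = 3.5525×10^5 kPa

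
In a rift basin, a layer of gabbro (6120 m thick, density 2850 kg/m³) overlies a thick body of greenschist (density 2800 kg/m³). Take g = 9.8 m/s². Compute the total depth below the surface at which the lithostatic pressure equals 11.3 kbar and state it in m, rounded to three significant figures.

41100 m

Pressure at base of upper layers: 2850×9.8×6120 = 1.709×10^8 Pa = 1.709 kbar
Remaining pressure to be supplied by greenschist: 1.130×10^9 − 1.709×10^8 = 9.591×10^8 Pa
Additional depth in greenschist = 9.591×10^8 Pa / (2800 kg/m³ × 9.8 m/s²) = 34951 m
Total depth = 6120 m + 34951 m = 41071 m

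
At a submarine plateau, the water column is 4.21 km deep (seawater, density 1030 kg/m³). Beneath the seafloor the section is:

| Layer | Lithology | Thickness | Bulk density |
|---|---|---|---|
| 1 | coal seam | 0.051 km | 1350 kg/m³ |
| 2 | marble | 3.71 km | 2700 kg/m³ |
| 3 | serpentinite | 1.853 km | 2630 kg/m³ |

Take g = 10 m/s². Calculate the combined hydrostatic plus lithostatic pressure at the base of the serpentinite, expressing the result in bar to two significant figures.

1900 bar

seawater: 1030 kg/m³ × 10 m/s² × 4210 m = 4.336×10^7 Pa = 433.6 bar
coal seam: 1350 kg/m³ × 10 m/s² × 51 m = 6.885×10^5 Pa = 6.885 bar
marble: 2700 kg/m³ × 10 m/s² × 3710 m = 1.002×10^8 Pa = 1002 bar
serpentinite: 2630 kg/m³ × 10 m/s² × 1853 m = 4.873×10^7 Pa = 487.3 bar
Total = 433.6 + 6.885 + 1002 + 487.3 = 1929.6 bar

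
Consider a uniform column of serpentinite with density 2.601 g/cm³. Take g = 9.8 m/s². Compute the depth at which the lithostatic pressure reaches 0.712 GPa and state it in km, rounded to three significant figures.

h = P/(ρg) = 0.712 GPa / (2601 kg/m³ × 9.8 m/s²) = 7.120×10^8 Pa / 25490 Pa/m = 27933 m
= 27.933 km

27.9 km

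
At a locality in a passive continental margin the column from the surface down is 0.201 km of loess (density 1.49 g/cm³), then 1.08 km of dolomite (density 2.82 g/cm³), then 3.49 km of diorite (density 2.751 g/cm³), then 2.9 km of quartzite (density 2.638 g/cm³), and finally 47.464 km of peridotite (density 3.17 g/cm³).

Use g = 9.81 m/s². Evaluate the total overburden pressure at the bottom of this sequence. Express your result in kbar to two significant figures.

loess: 1490 kg/m³ × 9.81 m/s² × 201 m = 2.938×10^6 Pa = 0.02938 kbar
dolomite: 2820 kg/m³ × 9.81 m/s² × 1080 m = 2.988×10^7 Pa = 0.2988 kbar
diorite: 2751 kg/m³ × 9.81 m/s² × 3490 m = 9.419×10^7 Pa = 0.9419 kbar
quartzite: 2638 kg/m³ × 9.81 m/s² × 2900 m = 7.505×10^7 Pa = 0.7505 kbar
peridotite: 3170 kg/m³ × 9.81 m/s² × 47464 m = 1.476×10^9 Pa = 14.76 kbar
Total = 0.02938 + 0.2988 + 0.9419 + 0.7505 + 14.76 = 16.781 kbar

17 kbar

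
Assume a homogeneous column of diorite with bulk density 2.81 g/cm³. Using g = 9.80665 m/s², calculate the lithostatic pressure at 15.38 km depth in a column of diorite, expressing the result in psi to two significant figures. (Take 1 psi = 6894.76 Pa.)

61000 psi

diorite: 2810 kg/m³ × 9.80665 m/s² × 15380 m = 4.238×10^8 Pa = 61470 psi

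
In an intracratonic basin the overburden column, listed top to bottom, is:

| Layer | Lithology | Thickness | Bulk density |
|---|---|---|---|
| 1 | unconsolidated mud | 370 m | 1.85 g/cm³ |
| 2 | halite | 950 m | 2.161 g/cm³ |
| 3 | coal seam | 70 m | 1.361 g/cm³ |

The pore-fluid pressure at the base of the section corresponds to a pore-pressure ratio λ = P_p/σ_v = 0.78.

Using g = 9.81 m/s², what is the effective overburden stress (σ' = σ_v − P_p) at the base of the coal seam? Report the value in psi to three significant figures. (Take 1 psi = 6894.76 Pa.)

887 psi

Overburden (lithostatic) stress σ_v:
unconsolidated mud: 1850 kg/m³ × 9.81 m/s² × 370 m = 6.715×10^6 Pa = 6.715 MPa
halite: 2161 kg/m³ × 9.81 m/s² × 950 m = 2.014×10^7 Pa = 20.14 MPa
coal seam: 1361 kg/m³ × 9.81 m/s² × 70 m = 9.346×10^5 Pa = 0.9346 MPa
Total = 6.715 + 20.14 + 0.9346 = 27.789 MPa
Pore pressure P_p = λ·σ_v = 0.78 × 27.79 MPa = 21.68 MPa
Effective stress σ' = σ_v − P_p = 27.79 − 21.68 = 6.1136 MPa = 886.70 psi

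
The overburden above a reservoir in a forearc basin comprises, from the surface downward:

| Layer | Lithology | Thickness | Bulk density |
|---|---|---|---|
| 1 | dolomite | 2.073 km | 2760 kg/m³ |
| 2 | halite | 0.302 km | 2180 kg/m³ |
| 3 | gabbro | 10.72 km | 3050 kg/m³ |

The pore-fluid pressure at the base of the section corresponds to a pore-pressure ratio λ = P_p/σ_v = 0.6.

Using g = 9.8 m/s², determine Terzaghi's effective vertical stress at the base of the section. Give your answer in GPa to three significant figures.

Overburden (lithostatic) stress σ_v:
dolomite: 2760 kg/m³ × 9.8 m/s² × 2073 m = 5.607×10^7 Pa = 56.07 MPa
halite: 2180 kg/m³ × 9.8 m/s² × 302 m = 6.452×10^6 Pa = 6.452 MPa
gabbro: 3050 kg/m³ × 9.8 m/s² × 10720 m = 3.204×10^8 Pa = 320.4 MPa
Total = 56.07 + 6.452 + 320.4 = 382.94 MPa
Pore pressure P_p = λ·σ_v = 0.6 × 382.9 MPa = 229.8 MPa
Effective stress σ' = σ_v − P_p = 382.9 − 229.8 = 153.18 MPa = 0.15318 GPa

0.153 GPa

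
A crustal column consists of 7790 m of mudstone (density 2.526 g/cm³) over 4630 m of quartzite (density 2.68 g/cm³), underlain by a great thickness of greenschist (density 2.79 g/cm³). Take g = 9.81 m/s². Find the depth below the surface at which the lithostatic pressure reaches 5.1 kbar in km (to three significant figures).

Pressure at base of upper layers: 2526×9.81×7790 + 2680×9.81×4630 = 3.148×10^8 Pa = 3.148 kbar
Remaining pressure to be supplied by greenschist: 5.100×10^8 − 3.148×10^8 = 1.952×10^8 Pa
Additional depth in greenschist = 1.952×10^8 Pa / (2790 kg/m³ × 9.81 m/s²) = 7133.3 m
Total depth = 12420 m + 7133.3 m = 19553 m
= 19.553 km

19.6 km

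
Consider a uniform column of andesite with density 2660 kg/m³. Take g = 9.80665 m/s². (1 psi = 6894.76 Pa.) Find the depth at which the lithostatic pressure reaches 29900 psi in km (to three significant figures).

h = P/(ρg) = 29900 psi / (2660 kg/m³ × 9.80665 m/s²) = 2.062×10^8 Pa / 26086 Pa/m = 7902.9 m
= 7.9029 km

7.90 km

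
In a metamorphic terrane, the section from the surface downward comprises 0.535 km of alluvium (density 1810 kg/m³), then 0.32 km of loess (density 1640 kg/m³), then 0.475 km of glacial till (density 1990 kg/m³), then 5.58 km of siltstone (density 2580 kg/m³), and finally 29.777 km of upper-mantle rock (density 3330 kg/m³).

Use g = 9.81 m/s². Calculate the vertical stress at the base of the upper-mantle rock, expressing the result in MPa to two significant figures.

1100 MPa

alluvium: 1810 kg/m³ × 9.81 m/s² × 535 m = 9.500×10^6 Pa = 9.500 MPa
loess: 1640 kg/m³ × 9.81 m/s² × 320 m = 5.148×10^6 Pa = 5.148 MPa
glacial till: 1990 kg/m³ × 9.81 m/s² × 475 m = 9.273×10^6 Pa = 9.273 MPa
siltstone: 2580 kg/m³ × 9.81 m/s² × 5580 m = 1.412×10^8 Pa = 141.2 MPa
upper-mantle rock: 3330 kg/m³ × 9.81 m/s² × 29777 m = 9.727×10^8 Pa = 972.7 MPa
Total = 9.500 + 5.148 + 9.273 + 141.2 + 972.7 = 1137.9 MPa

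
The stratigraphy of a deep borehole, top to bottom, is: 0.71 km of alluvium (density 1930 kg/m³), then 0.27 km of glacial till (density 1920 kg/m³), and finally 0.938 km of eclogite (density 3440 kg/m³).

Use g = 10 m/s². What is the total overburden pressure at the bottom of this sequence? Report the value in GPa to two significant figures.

0.051 GPa

alluvium: 1930 kg/m³ × 10 m/s² × 710 m = 1.370×10^7 Pa = 0.01370 GPa
glacial till: 1920 kg/m³ × 10 m/s² × 270 m = 5.184×10^6 Pa = 5.184×10^-3 GPa
eclogite: 3440 kg/m³ × 10 m/s² × 938 m = 3.227×10^7 Pa = 0.03227 GPa
Total = 0.01370 + 5.184×10^-3 + 0.03227 = 0.051154 GPa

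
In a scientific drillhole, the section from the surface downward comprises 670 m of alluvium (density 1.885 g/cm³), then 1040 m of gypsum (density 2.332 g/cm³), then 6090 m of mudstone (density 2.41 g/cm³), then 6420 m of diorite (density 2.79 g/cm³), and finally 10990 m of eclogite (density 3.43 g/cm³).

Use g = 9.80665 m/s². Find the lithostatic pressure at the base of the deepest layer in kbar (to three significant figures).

alluvium: 1885 kg/m³ × 9.80665 m/s² × 670 m = 1.239×10^7 Pa = 0.1239 kbar
gypsum: 2332 kg/m³ × 9.80665 m/s² × 1040 m = 2.378×10^7 Pa = 0.2378 kbar
mudstone: 2410 kg/m³ × 9.80665 m/s² × 6090 m = 1.439×10^8 Pa = 1.439 kbar
diorite: 2790 kg/m³ × 9.80665 m/s² × 6420 m = 1.757×10^8 Pa = 1.757 kbar
eclogite: 3430 kg/m³ × 9.80665 m/s² × 10990 m = 3.697×10^8 Pa = 3.697 kbar
Total = 0.1239 + 0.2378 + 1.439 + 1.757 + 3.697 = 7.2542 kbar

7.25 kbar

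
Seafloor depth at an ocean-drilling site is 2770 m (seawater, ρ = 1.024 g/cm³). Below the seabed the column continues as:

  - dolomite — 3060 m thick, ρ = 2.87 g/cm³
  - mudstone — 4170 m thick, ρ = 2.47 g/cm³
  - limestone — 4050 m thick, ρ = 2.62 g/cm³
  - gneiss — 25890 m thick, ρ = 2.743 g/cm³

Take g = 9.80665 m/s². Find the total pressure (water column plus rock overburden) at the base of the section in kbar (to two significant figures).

10 kbar

seawater: 1024 kg/m³ × 9.80665 m/s² × 2770 m = 2.782×10^7 Pa = 0.2782 kbar
dolomite: 2870 kg/m³ × 9.80665 m/s² × 3060 m = 8.612×10^7 Pa = 0.8612 kbar
mudstone: 2470 kg/m³ × 9.80665 m/s² × 4170 m = 1.010×10^8 Pa = 1.010 kbar
limestone: 2620 kg/m³ × 9.80665 m/s² × 4050 m = 1.041×10^8 Pa = 1.041 kbar
gneiss: 2743 kg/m³ × 9.80665 m/s² × 25890 m = 6.964×10^8 Pa = 6.964 kbar
Total = 0.2782 + 0.8612 + 1.010 + 1.041 + 6.964 = 10.154 kbar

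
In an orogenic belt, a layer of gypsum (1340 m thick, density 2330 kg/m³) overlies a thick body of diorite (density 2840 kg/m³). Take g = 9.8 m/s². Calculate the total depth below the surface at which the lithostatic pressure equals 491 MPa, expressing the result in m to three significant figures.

17900 m

Pressure at base of upper layers: 2330×9.8×1340 = 3.060×10^7 Pa = 30.60 MPa
Remaining pressure to be supplied by diorite: 4.910×10^8 − 3.060×10^7 = 4.604×10^8 Pa
Additional depth in diorite = 4.604×10^8 Pa / (2840 kg/m³ × 9.8 m/s²) = 16542 m
Total depth = 1340 m + 16542 m = 17882 m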